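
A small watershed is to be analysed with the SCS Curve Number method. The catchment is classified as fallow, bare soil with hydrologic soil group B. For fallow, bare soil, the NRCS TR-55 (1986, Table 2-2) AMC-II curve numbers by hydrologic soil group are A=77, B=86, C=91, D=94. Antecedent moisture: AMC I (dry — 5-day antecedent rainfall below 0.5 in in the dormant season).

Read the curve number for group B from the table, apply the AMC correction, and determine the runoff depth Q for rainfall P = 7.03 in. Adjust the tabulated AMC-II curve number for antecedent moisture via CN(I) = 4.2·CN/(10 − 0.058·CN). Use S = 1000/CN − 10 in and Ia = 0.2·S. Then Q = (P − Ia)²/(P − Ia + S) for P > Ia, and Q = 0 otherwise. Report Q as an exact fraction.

Q = 6510391969/1685862300 in ≈ 3.862 in

NRCS table: fallow, bare soil, soil group B → CN(II) = 86
CN(I) from CN(II)=86: (4.2·86)/(10 − 0.058·86) = 12900/179 ≈ 72.067
Retention S: 1000/CN − 10 with CN=72.067 → S = 500/129 ≈ 3.876 in
Ia = 0.2·(500/129) = 100/129 in ≈ 0.775 in
Excess rainfall: 7.030 − 0.775 = 6.255 in; P > Ia so Q > 0
Q: (80687/12900)² ÷ (130687/12900) = 6510391969/1685862300 in (≈ 3.862 in)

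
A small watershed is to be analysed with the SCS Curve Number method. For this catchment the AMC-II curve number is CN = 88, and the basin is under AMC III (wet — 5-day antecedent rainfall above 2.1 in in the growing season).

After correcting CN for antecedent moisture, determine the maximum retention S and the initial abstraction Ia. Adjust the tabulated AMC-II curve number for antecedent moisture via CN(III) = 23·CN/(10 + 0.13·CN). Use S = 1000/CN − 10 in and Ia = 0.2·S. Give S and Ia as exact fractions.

Adjust CN=88 to AMC III: 23·88/(10 + 0.13·88) → 2024 ÷ (536/25) = 6325/67 ≈ 94.403
Max retention: S = 1000/(6325/67) − 10 = 150/253 in (≈ 0.593 in)
Ia = 0.2S: 0.2·0.593 = 0.119 in (exactly 30/253)

S = 150/253 in ≈ 0.593 in; Ia = 30/253 in ≈ 0.119 in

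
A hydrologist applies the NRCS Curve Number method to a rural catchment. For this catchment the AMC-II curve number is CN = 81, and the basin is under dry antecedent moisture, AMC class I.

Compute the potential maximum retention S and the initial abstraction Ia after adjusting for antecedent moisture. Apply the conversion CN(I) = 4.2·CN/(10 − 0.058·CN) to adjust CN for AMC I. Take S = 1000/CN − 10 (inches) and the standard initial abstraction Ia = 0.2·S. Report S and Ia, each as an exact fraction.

Adjust CN=81 to AMC I: 4.2·81/(10 − 0.058·81) → (1701/5) ÷ (2651/500) = 170100/2651 ≈ 64.164
Retention S: 1000/CN − 10 with CN=64.164 → S = 9500/1701 ≈ 5.585 in
Ia = 0.2·(9500/1701) = 1900/1701 in ≈ 1.117 in

S = 9500/1701 in ≈ 5.585 in; Ia = 1900/1701 in ≈ 1.117 in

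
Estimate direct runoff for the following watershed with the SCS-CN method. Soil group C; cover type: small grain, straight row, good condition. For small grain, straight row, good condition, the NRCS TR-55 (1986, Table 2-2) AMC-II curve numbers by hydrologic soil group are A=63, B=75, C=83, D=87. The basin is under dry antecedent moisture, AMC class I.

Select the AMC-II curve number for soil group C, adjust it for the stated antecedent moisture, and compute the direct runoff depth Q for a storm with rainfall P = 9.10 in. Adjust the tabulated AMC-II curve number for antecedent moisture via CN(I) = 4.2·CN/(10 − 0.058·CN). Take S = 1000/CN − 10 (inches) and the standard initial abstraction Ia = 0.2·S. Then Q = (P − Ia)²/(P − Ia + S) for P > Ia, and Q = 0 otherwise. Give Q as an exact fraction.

Q = 20054241769/3949864590 in ≈ 5.077 in

NRCS table: small grain, straight row, good condition, soil group C → CN(II) = 83
Adjust CN=83 to AMC I: 4.2·83/(10 − 0.058·83) → (1743/5) ÷ (2593/500) = 174300/2593 ≈ 67.219
S = 1000/(174300/2593) − 10 = 8500/1743 in ≈ 4.877 in
Ia = 0.2S: 0.2·4.877 = 0.975 in (exactly 1700/1743)
Excess rainfall: 9.100 − 0.975 = 8.125 in; P > Ia so Q > 0
Q = (141613/17430)²/((141613/17430) + 8500/1743) = (20054241769/303804900)/(226613/17430) = 20054241769/3949864590 in ≈ 5.077 in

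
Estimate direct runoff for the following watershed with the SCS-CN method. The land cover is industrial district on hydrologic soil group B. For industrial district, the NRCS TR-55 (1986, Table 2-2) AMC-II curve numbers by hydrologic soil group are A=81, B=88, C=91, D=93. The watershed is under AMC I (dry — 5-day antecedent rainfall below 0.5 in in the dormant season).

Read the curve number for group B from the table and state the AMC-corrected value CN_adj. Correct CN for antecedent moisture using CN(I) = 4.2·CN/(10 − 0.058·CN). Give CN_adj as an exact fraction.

CN_adj = 3850/51 ≈ 75.490

NRCS table: industrial district, soil group B → CN(II) = 88
CN(I) from CN(II)=88: (4.2·88)/(10 − 0.058·88) = 3850/51 ≈ 75.490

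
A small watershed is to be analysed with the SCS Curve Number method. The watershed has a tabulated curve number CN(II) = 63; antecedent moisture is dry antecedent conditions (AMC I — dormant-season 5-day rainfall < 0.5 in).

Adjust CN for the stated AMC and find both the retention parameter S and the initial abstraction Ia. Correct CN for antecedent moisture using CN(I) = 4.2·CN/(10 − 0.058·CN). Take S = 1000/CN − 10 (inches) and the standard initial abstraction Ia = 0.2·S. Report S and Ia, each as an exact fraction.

S = 18500/1323 in ≈ 13.983 in; Ia = 3700/1323 in ≈ 2.797 in

Adjust CN=63 to AMC I: 4.2·63/(10 − 0.058·63) → (1323/5) ÷ (3173/500) = 132300/3173 ≈ 41.696
Max retention: S = 1000/(132300/3173) − 10 = 18500/1323 in (≈ 13.983 in)
Initial abstraction Ia = S/5 = (18500/1323)/5 = 3700/1323 ≈ 2.797 in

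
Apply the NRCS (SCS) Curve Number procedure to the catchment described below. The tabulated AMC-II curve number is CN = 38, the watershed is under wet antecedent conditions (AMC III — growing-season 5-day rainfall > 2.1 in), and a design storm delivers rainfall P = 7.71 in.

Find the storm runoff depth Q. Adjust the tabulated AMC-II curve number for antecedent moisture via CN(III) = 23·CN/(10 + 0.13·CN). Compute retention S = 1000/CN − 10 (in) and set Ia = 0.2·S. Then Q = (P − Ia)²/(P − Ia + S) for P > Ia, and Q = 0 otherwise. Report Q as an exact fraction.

Wet (AMC III): CN(III) = 23·38/(10 + 0.13·38) = 874/(747/50) = 43700/747 ≈ 58.501
Retention S: 1000/CN − 10 with CN=58.501 → S = 3100/437 ≈ 7.094 in
Initial abstraction Ia = S/5 = (3100/437)/5 = 620/437 ≈ 1.419 in
Since P=7.710 > Ia=1.419: effective rainfall P−Ia = 274927/43700 in
Q: (274927/43700)² ÷ (584927/43700) = 75584855329/25561309900 in (≈ 2.957 in)

Q = 75584855329/25561309900 in ≈ 2.957 in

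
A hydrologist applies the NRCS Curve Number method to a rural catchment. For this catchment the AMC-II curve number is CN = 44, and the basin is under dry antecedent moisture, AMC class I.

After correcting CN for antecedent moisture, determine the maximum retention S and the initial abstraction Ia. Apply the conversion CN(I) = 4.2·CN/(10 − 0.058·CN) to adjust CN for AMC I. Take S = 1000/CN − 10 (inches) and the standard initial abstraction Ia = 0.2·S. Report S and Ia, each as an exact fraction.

S = 1000/33 in ≈ 30.303 in; Ia = 200/33 in ≈ 6.061 in

Adjust CN=44 to AMC I: 4.2·44/(10 − 0.058·44) → (924/5) ÷ (931/125) = 3300/133 ≈ 24.812
Max retention: S = 1000/(3300/133) − 10 = 1000/33 in (≈ 30.303 in)
Initial abstraction Ia = S/5 = (1000/33)/5 = 200/33 ≈ 6.061 in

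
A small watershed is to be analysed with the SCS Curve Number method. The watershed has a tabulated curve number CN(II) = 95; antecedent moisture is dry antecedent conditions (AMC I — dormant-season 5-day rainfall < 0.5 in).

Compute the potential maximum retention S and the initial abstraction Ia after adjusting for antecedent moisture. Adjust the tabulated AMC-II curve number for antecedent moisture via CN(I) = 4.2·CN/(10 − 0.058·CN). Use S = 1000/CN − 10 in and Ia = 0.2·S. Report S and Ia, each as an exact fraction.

S = 500/399 in ≈ 1.253 in; Ia = 100/399 in ≈ 0.251 in

CN(I) from CN(II)=95: (4.2·95)/(10 − 0.058·95) = 39900/449 ≈ 88.864
S = 1000/(39900/449) − 10 = 500/399 in ≈ 1.253 in
Ia = 0.2S: 0.2·1.253 = 0.251 in (exactly 100/399)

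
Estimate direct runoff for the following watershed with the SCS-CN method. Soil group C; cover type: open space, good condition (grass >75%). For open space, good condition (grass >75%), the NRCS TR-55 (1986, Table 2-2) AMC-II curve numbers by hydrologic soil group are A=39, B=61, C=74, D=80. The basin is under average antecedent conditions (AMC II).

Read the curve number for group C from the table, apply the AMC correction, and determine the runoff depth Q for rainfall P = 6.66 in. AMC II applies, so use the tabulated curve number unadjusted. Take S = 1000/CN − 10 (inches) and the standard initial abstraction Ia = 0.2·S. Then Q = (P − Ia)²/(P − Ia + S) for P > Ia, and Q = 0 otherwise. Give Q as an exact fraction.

NRCS table: open space, good condition (grass >75%), soil group C → CN(II) = 74
Average conditions: CN = 74 (no AMC adjustment).
Retention S: 1000/CN − 10 with CN=74.000 → S = 130/37 ≈ 3.514 in
Ia = 0.2·(130/37) = 26/37 in ≈ 0.703 in
P − Ia = 6.660 − 0.703 = 11021/1850 ≈ 5.957 in (> 0, runoff occurs)
Q = (11021/1850)²/((11021/1850) + 130/37) = (121462441/3422500)/(17521/1850) = 121462441/32413850 in ≈ 3.747 in

Q = 121462441/32413850 in ≈ 3.747 in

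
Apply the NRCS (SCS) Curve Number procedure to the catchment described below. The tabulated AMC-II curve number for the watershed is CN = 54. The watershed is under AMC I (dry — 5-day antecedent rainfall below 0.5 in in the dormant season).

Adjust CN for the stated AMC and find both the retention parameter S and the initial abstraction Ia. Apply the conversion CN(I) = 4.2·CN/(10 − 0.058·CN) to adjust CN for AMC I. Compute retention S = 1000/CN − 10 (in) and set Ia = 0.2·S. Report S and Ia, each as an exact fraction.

CN(I) from CN(II)=54: (4.2·54)/(10 − 0.058·54) = 56700/1717 ≈ 33.023
S = 1000/(56700/1717) − 10 = 11500/567 in ≈ 20.282 in
Initial abstraction Ia = S/5 = (11500/567)/5 = 2300/567 ≈ 4.056 in

S = 11500/567 in ≈ 20.282 in; Ia = 2300/567 in ≈ 4.056 in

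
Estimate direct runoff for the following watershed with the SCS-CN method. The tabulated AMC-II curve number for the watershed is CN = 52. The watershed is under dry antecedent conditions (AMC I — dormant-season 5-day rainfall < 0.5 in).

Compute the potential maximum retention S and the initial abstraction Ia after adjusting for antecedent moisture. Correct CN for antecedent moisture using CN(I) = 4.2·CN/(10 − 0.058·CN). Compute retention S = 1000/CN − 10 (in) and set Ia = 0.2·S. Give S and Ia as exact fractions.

Dry (AMC I): CN(I) = 4.2·52/(10 − 0.058·52) = (1092/5)/(873/125) = 9100/291 ≈ 31.271
Retention S: 1000/CN − 10 with CN=31.271 → S = 2000/91 ≈ 21.978 in
Ia = 0.2S: 0.2·21.978 = 4.396 in (exactly 400/91)

S = 2000/91 in ≈ 21.978 in; Ia = 400/91 in ≈ 4.396 in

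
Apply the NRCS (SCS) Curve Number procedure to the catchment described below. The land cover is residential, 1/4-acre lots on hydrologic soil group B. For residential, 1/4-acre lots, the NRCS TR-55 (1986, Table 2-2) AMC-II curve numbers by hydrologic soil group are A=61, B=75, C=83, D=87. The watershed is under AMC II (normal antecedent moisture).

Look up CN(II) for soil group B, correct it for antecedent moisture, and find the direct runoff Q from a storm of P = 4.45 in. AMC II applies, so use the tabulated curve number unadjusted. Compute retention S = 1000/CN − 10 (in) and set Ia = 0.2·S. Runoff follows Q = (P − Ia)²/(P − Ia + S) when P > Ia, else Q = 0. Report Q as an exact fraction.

NRCS table: residential, 1/4-acre lots, soil group B → CN(II) = 75
AMC II — tabulated CN = 75 applies directly.
Retention S: 1000/CN − 10 with CN=75.000 → S = 10/3 ≈ 3.333 in
Ia = 0.2S: 0.2·3.333 = 0.667 in (exactly 2/3)
P − Ia = 4.450 − 0.667 = 227/60 ≈ 3.783 in (> 0, runoff occurs)
Q = (227/60)²/((227/60) + 10/3) = (51529/3600)/(427/60) = 51529/25620 in ≈ 2.011 in

Q = 51529/25620 in ≈ 2.011 in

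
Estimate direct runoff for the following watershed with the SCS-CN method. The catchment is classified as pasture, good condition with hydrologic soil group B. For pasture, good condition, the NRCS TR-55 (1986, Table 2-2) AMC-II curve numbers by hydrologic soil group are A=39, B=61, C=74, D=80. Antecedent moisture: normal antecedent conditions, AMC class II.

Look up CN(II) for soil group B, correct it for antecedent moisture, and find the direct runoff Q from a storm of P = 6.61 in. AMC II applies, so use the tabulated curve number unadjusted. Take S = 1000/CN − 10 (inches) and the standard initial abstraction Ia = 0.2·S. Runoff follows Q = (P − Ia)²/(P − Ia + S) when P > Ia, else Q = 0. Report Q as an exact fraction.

NRCS table: pasture, good condition, soil group B → CN(II) = 61
Average conditions: CN = 61 (no AMC adjustment).
Max retention: S = 1000/61 − 10 = 390/61 in (≈ 6.393 in)
Ia = 0.2S: 0.2·6.393 = 1.279 in (exactly 78/61)
P − Ia = 6.610 − 1.279 = 32521/6100 ≈ 5.331 in (> 0, runoff occurs)
Q = (32521/6100)²/((32521/6100) + 390/61) = (1057615441/37210000)/(71521/6100) = 1057615441/436278100 in ≈ 2.424 in

Q = 1057615441/436278100 in ≈ 2.424 in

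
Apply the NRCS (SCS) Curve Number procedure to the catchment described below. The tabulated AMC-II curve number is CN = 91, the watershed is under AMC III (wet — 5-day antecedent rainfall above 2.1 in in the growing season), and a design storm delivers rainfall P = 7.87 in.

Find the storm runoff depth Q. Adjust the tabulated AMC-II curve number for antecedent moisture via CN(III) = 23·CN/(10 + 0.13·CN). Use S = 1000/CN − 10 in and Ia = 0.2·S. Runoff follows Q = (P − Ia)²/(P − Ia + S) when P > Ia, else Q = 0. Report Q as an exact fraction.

Q = 2654263314481/359826676300 in ≈ 7.377 in

Adjust CN=91 to AMC III: 23·91/(10 + 0.13·91) → 2093 ÷ (2183/100) = 209300/2183 ≈ 95.877
S = 1000/(209300/2183) − 10 = 900/2093 in ≈ 0.430 in
Initial abstraction Ia = S/5 = (900/2093)/5 = 180/2093 ≈ 0.086 in
Excess rainfall: 7.870 − 0.086 = 7.784 in; P > Ia so Q > 0
Q: (1629191/209300)² ÷ (1719191/209300) = 2654263314481/359826676300 in (≈ 7.377 in)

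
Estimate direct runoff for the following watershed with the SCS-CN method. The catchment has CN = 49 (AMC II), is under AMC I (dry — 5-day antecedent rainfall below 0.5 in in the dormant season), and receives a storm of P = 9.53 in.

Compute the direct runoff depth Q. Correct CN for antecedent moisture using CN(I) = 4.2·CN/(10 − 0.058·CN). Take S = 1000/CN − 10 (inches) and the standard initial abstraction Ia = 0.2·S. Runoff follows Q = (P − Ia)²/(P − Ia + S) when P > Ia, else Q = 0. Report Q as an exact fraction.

Q = 24611020641/34535949700 in ≈ 0.713 in

Adjust CN=49 to AMC I: 4.2·49/(10 − 0.058·49) → (1029/5) ÷ (3579/500) = 34300/1193 ≈ 28.751
S = 1000/(34300/1193) − 10 = 8500/343 in ≈ 24.781 in
Ia = 0.2S: 0.2·24.781 = 4.956 in (exactly 1700/343)
Since P=9.530 > Ia=4.956: effective rainfall P−Ia = 156879/34300 in
Q: (156879/34300)² ÷ (1006879/34300) = 24611020641/34535949700 in (≈ 0.713 in)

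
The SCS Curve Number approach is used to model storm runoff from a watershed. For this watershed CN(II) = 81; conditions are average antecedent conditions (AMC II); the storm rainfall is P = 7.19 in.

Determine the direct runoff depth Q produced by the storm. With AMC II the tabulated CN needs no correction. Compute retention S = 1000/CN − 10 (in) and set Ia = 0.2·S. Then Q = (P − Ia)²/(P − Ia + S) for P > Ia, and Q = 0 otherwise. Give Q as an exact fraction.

Q = 2963604721/594855900 in ≈ 4.982 in

AMC II — tabulated CN = 81 applies directly.
Max retention: S = 1000/81 − 10 = 190/81 in (≈ 2.346 in)
Ia = 0.2S: 0.2·2.346 = 0.469 in (exactly 38/81)
Since P=7.190 > Ia=0.469: effective rainfall P−Ia = 54439/8100 in
Q = (54439/8100)²/((54439/8100) + 190/81) = (2963604721/65610000)/(73439/8100) = 2963604721/594855900 in ≈ 4.982 in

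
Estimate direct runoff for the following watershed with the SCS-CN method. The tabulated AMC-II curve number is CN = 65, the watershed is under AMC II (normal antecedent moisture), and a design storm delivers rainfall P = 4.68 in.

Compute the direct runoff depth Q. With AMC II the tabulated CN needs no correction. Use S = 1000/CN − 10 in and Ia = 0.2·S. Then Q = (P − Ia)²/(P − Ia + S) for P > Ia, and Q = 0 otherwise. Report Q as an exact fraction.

Q = 1371241/949325 in ≈ 1.444 in

Average conditions: CN = 65 (no AMC adjustment).
Retention S: 1000/CN − 10 with CN=65.000 → S = 70/13 ≈ 5.385 in
Initial abstraction Ia = S/5 = (70/13)/5 = 14/13 ≈ 1.077 in
Since P=4.680 > Ia=1.077: effective rainfall P−Ia = 1171/325 in
Runoff Q = (P−Ia)²/(P−Ia+S) = (3.603)²/(3.603+5.385) = 1371241/949325 ≈ 1.444 in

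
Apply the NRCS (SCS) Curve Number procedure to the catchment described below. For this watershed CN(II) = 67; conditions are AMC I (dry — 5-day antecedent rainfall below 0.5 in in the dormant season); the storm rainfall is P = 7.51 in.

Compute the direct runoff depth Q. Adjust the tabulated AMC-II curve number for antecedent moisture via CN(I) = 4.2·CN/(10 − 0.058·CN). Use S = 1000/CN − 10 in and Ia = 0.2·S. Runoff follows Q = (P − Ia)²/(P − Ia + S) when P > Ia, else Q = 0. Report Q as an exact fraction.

Dry (AMC I): CN(I) = 4.2·67/(10 − 0.058·67) = (1407/5)/(3057/500) = 46900/1019 ≈ 46.026
Retention S: 1000/CN − 10 with CN=46.026 → S = 5500/469 ≈ 11.727 in
Ia = 0.2S: 0.2·11.727 = 2.345 in (exactly 1100/469)
Since P=7.510 > Ia=2.345: effective rainfall P−Ia = 242219/46900 in
Q: (242219/46900)² ÷ (792219/46900) = 58670043961/37155071100 in (≈ 1.579 in)

Q = 58670043961/37155071100 in ≈ 1.579 in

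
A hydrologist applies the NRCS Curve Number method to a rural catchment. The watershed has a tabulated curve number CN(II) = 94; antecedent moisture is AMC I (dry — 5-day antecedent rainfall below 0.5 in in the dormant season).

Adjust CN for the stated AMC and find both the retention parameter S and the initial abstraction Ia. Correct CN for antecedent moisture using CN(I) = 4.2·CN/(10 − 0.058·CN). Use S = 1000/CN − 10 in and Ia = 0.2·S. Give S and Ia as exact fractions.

CN(I) from CN(II)=94: (4.2·94)/(10 − 0.058·94) = 32900/379 ≈ 86.807
Retention S: 1000/CN − 10 with CN=86.807 → S = 500/329 ≈ 1.520 in
Ia = 0.2S: 0.2·1.520 = 0.304 in (exactly 100/329)

S = 500/329 in ≈ 1.520 in; Ia = 100/329 in ≈ 0.304 in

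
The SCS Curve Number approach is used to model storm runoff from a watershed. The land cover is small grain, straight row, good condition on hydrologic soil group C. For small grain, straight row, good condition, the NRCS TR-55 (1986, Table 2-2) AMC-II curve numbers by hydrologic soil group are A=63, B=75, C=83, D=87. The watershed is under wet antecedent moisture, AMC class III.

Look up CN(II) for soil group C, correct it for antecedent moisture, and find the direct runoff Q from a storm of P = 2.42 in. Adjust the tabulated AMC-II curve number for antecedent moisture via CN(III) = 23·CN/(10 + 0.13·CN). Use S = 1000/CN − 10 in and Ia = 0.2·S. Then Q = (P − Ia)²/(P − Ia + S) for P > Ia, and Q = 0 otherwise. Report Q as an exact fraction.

Q = 45791292121/28538500050 in ≈ 1.605 in

NRCS table: small grain, straight row, good condition, soil group C → CN(II) = 83
Adjust CN=83 to AMC III: 23·83/(10 + 0.13·83) → 1909 ÷ (2079/100) = 190900/2079 ≈ 91.823
Retention S: 1000/CN − 10 with CN=91.823 → S = 1700/1909 ≈ 0.891 in
Ia = 0.2·(1700/1909) = 340/1909 in ≈ 0.178 in
Excess rainfall: 2.420 − 0.178 = 2.242 in; P > Ia so Q > 0
Runoff Q = (P−Ia)²/(P−Ia+S) = (2.242)²/(2.242+0.891) = 45791292121/28538500050 ≈ 1.605 in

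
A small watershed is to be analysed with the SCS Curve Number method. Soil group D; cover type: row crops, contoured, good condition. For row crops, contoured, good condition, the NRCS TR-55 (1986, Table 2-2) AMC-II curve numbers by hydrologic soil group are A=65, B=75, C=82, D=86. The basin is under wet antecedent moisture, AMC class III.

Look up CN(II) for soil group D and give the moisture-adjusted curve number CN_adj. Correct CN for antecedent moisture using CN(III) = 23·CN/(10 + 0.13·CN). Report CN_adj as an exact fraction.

NRCS table: row crops, contoured, good condition, soil group D → CN(II) = 86
CN(III) from CN(II)=86: (23·86)/(10 + 0.13·86) = 98900/1059 ≈ 93.390

CN_adj = 98900/1059 ≈ 93.390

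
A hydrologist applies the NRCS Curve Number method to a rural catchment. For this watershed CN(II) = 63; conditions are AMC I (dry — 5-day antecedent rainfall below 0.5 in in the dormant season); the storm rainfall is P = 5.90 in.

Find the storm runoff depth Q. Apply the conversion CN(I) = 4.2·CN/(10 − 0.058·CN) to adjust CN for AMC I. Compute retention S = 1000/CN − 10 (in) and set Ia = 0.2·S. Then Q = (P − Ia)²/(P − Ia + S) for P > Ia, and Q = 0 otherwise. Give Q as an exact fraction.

Q = 1685677249/2990734110 in ≈ 0.564 in

Dry (AMC I): CN(I) = 4.2·63/(10 − 0.058·63) = (1323/5)/(3173/500) = 132300/3173 ≈ 41.696
S = 1000/(132300/3173) − 10 = 18500/1323 in ≈ 13.983 in
Ia = 0.2·(18500/1323) = 3700/1323 in ≈ 2.797 in
Since P=5.900 > Ia=2.797: effective rainfall P−Ia = 41057/13230 in
Q = (41057/13230)²/((41057/13230) + 18500/1323) = (1685677249/175032900)/(226057/13230) = 1685677249/2990734110 in ≈ 0.564 in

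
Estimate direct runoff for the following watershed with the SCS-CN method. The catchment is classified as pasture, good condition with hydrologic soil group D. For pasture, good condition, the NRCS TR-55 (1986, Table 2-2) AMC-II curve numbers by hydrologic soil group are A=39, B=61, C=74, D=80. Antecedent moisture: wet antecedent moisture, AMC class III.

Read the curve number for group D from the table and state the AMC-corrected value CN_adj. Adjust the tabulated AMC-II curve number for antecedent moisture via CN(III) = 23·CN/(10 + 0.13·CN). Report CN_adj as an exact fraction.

NRCS table: pasture, good condition, soil group D → CN(II) = 80
Wet (AMC III): CN(III) = 23·80/(10 + 0.13·80) = 1840/(102/5) = 4600/51 ≈ 90.196

CN_adj = 4600/51 ≈ 90.196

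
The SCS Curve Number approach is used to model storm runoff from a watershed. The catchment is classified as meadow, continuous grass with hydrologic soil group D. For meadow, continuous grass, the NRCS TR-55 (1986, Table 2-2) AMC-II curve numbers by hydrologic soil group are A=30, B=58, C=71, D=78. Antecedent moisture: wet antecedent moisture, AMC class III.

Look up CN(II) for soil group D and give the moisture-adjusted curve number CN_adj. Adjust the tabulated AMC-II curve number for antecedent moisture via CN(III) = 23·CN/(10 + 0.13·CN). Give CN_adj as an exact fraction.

NRCS table: meadow, continuous grass, soil group D → CN(II) = 78
CN(III) from CN(II)=78: (23·78)/(10 + 0.13·78) = 89700/1007 ≈ 89.076

CN_adj = 89700/1007 ≈ 89.076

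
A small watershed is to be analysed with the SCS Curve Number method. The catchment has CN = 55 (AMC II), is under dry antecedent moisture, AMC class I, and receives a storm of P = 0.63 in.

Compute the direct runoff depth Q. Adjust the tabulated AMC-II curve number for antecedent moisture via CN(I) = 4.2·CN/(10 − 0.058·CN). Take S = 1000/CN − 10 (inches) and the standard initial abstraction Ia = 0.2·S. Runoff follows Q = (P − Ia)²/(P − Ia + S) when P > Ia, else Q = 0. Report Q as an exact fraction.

Adjust CN=55 to AMC I: 4.2·55/(10 − 0.058·55) → 231 ÷ (681/100) = 7700/227 ≈ 33.921
S = 1000/(7700/227) − 10 = 1500/77 in ≈ 19.481 in
Ia = 0.2S: 0.2·19.481 = 3.896 in (exactly 300/77)
P = 0.630 ≤ Ia = 3.896 in: entire storm abstracted, Q = 0.

Q = 0 in ≈ 0.000 in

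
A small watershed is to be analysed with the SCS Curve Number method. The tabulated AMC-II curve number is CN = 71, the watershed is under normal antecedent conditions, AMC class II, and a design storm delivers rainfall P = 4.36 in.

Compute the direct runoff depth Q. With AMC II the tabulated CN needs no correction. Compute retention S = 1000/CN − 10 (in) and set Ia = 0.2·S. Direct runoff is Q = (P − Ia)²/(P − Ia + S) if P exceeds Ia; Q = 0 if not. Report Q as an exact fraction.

AMC II — tabulated CN = 71 applies directly.
S = 1000/71 − 10 = 290/71 in ≈ 4.085 in
Initial abstraction Ia = S/5 = (290/71)/5 = 58/71 ≈ 0.817 in
P − Ia = 4.360 − 0.817 = 6289/1775 ≈ 3.543 in (> 0, runoff occurs)
Q: (6289/1775)² ÷ (13539/1775) = 39551521/24031725 in (≈ 1.646 in)

Q = 39551521/24031725 in ≈ 1.646 in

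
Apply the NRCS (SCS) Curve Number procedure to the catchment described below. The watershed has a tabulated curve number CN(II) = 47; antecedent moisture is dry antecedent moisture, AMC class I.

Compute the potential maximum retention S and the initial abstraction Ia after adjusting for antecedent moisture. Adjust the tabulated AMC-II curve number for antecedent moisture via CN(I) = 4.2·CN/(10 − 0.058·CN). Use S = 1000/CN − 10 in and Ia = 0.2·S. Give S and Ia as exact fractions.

S = 26500/987 in ≈ 26.849 in; Ia = 5300/987 in ≈ 5.370 in

CN(I) from CN(II)=47: (4.2·47)/(10 − 0.058·47) = 98700/3637 ≈ 27.138
Retention S: 1000/CN − 10 with CN=27.138 → S = 26500/987 ≈ 26.849 in
Ia = 0.2·(26500/987) = 5300/987 in ≈ 5.370 in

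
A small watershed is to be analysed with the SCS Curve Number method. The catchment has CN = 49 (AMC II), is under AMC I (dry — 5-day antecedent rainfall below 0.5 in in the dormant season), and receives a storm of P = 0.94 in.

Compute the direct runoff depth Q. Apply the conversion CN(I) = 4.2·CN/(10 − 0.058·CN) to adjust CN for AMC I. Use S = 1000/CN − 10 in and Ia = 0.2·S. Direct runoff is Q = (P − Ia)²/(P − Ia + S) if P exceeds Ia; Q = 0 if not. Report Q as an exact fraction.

Dry (AMC I): CN(I) = 4.2·49/(10 − 0.058·49) = (1029/5)/(3579/500) = 34300/1193 ≈ 28.751
Retention S: 1000/CN − 10 with CN=28.751 → S = 8500/343 ≈ 24.781 in
Ia = 0.2·(8500/343) = 1700/343 in ≈ 4.956 in
P = 0.940 ≤ Ia = 4.956 in: entire storm abstracted, Q = 0.

Q = 0 in ≈ 0.000 in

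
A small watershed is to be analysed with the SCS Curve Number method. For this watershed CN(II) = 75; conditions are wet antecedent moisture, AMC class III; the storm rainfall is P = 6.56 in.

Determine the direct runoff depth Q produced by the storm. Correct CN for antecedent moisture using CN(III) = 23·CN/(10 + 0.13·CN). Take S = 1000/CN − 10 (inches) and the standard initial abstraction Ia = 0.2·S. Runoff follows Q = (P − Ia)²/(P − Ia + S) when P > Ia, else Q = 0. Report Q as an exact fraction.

CN(III) from CN(II)=75: (23·75)/(10 + 0.13·75) = 6900/79 ≈ 87.342
Max retention: S = 1000/(6900/79) − 10 = 100/69 in (≈ 1.449 in)
Ia = 0.2·(100/69) = 20/69 in ≈ 0.290 in
Excess rainfall: 6.560 − 0.290 = 6.270 in; P > Ia so Q > 0
Q: (10816/1725)² ÷ (13316/1725) = 29246464/5742525 in (≈ 5.093 in)

Q = 29246464/5742525 in ≈ 5.093 in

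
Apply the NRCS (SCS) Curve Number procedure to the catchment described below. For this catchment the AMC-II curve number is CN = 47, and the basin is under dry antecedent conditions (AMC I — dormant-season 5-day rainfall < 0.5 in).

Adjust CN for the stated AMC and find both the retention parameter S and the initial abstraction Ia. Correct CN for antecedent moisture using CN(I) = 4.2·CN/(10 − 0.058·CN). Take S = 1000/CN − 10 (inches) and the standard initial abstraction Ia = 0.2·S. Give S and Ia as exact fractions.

Adjust CN=47 to AMC I: 4.2·47/(10 − 0.058·47) → (987/5) ÷ (3637/500) = 98700/3637 ≈ 27.138
Max retention: S = 1000/(98700/3637) − 10 = 26500/987 in (≈ 26.849 in)
Initial abstraction Ia = S/5 = (26500/987)/5 = 5300/987 ≈ 5.370 in

S = 26500/987 in ≈ 26.849 in; Ia = 5300/987 in ≈ 5.370 in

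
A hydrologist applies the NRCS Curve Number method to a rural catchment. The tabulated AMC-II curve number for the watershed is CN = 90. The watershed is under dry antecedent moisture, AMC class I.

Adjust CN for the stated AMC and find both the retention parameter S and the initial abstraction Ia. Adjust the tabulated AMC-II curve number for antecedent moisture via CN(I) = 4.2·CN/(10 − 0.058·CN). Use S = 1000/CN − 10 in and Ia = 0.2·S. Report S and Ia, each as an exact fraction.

Dry (AMC I): CN(I) = 4.2·90/(10 − 0.058·90) = 378/(239/50) = 18900/239 ≈ 79.079
Retention S: 1000/CN − 10 with CN=79.079 → S = 500/189 ≈ 2.646 in
Ia = 0.2·(500/189) = 100/189 in ≈ 0.529 in

S = 500/189 in ≈ 2.646 in; Ia = 100/189 in ≈ 0.529 in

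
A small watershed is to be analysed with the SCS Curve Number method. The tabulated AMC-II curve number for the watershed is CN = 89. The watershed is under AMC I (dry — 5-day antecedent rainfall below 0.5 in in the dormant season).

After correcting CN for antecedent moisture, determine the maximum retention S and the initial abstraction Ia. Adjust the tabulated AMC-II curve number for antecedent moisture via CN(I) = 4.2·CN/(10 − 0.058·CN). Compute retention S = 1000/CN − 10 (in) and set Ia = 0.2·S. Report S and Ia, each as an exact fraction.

Adjust CN=89 to AMC I: 4.2·89/(10 − 0.058·89) → (1869/5) ÷ (2419/500) = 186900/2419 ≈ 77.263
Retention S: 1000/CN − 10 with CN=77.263 → S = 5500/1869 ≈ 2.943 in
Initial abstraction Ia = S/5 = (5500/1869)/5 = 1100/1869 ≈ 0.589 in

S = 5500/1869 in ≈ 2.943 in; Ia = 1100/1869 in ≈ 0.589 in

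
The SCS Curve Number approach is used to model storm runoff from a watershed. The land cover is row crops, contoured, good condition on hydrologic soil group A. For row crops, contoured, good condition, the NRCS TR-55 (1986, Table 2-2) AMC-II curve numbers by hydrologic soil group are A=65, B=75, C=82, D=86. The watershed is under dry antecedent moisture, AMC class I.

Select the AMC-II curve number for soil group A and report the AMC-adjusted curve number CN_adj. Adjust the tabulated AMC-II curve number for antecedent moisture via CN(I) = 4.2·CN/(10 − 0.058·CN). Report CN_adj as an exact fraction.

NRCS table: row crops, contoured, good condition, soil group A → CN(II) = 65
Adjust CN=65 to AMC I: 4.2·65/(10 − 0.058·65) → 273 ÷ (623/100) = 3900/89 ≈ 43.820

CN_adj = 3900/89 ≈ 43.820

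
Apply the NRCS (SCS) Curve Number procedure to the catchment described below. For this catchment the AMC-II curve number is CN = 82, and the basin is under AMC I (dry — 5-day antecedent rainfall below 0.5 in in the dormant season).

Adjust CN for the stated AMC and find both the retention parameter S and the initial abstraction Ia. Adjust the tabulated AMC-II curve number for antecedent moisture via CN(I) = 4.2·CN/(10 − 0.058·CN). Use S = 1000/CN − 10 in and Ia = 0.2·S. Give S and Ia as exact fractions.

Dry (AMC I): CN(I) = 4.2·82/(10 − 0.058·82) = (1722/5)/(1311/250) = 28700/437 ≈ 65.675
Max retention: S = 1000/(28700/437) − 10 = 1500/287 in (≈ 5.226 in)
Ia = 0.2·(1500/287) = 300/287 in ≈ 1.045 in

S = 1500/287 in ≈ 5.226 in; Ia = 300/287 in ≈ 1.045 in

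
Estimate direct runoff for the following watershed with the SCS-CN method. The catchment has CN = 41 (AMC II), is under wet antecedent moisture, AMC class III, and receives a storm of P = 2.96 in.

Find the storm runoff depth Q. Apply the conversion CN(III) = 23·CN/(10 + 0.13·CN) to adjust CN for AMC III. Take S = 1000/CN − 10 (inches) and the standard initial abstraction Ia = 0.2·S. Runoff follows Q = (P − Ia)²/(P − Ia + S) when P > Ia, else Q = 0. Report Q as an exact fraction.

Q = 811319762/2213480325 in ≈ 0.367 in

CN(III) from CN(II)=41: (23·41)/(10 + 0.13·41) = 94300/1533 ≈ 61.513
Retention S: 1000/CN − 10 with CN=61.513 → S = 5900/943 ≈ 6.257 in
Ia = 0.2S: 0.2·6.257 = 1.251 in (exactly 1180/943)
Excess rainfall: 2.960 − 1.251 = 1.709 in; P > Ia so Q > 0
Runoff Q = (P−Ia)²/(P−Ia+S) = (1.709)²/(1.709+6.257) = 811319762/2213480325 ≈ 0.367 in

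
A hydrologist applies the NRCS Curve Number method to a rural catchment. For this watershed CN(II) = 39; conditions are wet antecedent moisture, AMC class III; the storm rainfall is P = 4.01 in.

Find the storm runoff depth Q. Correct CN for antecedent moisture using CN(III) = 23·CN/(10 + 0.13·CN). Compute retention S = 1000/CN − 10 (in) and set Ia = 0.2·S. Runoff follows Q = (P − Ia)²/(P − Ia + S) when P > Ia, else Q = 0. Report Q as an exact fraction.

Q = 56499863809/76038420900 in ≈ 0.743 in

Adjust CN=39 to AMC III: 23·39/(10 + 0.13·39) → 897 ÷ (1507/100) = 89700/1507 ≈ 59.522
S = 1000/(89700/1507) − 10 = 6100/897 in ≈ 6.800 in
Ia = 0.2·(6100/897) = 1220/897 in ≈ 1.360 in
P − Ia = 4.010 − 1.360 = 237697/89700 ≈ 2.650 in (> 0, runoff occurs)
Q = (237697/89700)²/((237697/89700) + 6100/897) = (56499863809/8046090000)/(847697/89700) = 56499863809/76038420900 in ≈ 0.743 in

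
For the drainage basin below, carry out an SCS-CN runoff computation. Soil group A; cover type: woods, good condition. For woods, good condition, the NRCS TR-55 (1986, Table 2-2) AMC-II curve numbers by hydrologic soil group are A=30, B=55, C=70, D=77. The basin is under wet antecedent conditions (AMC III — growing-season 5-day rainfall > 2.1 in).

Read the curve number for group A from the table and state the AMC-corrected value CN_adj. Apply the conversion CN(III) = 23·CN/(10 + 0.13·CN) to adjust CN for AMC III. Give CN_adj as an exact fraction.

CN_adj = 6900/139 ≈ 49.640

NRCS table: woods, good condition, soil group A → CN(II) = 30
Adjust CN=30 to AMC III: 23·30/(10 + 0.13·30) → 690 ÷ (139/10) = 6900/139 ≈ 49.640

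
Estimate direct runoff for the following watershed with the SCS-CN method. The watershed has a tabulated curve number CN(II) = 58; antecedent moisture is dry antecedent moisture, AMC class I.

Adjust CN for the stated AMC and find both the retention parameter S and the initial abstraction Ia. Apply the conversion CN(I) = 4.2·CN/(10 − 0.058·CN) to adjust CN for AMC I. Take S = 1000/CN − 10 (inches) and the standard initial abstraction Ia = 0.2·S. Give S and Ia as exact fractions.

Dry (AMC I): CN(I) = 4.2·58/(10 − 0.058·58) = (1218/5)/(1659/250) = 2900/79 ≈ 36.709
S = 1000/(2900/79) − 10 = 500/29 in ≈ 17.241 in
Initial abstraction Ia = S/5 = (500/29)/5 = 100/29 ≈ 3.448 in

S = 500/29 in ≈ 17.241 in; Ia = 100/29 in ≈ 3.448 in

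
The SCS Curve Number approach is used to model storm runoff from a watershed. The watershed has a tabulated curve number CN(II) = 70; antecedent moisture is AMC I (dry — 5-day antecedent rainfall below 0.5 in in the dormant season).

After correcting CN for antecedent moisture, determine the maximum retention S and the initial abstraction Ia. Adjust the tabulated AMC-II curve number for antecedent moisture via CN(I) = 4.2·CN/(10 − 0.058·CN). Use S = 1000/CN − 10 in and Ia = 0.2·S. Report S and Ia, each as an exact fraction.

S = 500/49 in ≈ 10.204 in; Ia = 100/49 in ≈ 2.041 in

Adjust CN=70 to AMC I: 4.2·70/(10 − 0.058·70) → 294 ÷ (297/50) = 4900/99 ≈ 49.495
Max retention: S = 1000/(4900/99) − 10 = 500/49 in (≈ 10.204 in)
Ia = 0.2S: 0.2·10.204 = 2.041 in (exactly 100/49)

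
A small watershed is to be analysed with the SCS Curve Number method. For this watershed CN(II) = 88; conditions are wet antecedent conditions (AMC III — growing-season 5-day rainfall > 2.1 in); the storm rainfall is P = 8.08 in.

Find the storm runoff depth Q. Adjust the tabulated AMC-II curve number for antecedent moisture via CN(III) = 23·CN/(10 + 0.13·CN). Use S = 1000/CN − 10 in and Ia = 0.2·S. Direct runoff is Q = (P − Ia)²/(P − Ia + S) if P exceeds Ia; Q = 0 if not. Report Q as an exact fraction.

Q = 1267863368/171110225 in ≈ 7.410 in

Adjust CN=88 to AMC III: 23·88/(10 + 0.13·88) → 2024 ÷ (536/25) = 6325/67 ≈ 94.403
S = 1000/(6325/67) − 10 = 150/253 in ≈ 0.593 in
Initial abstraction Ia = S/5 = (150/253)/5 = 30/253 ≈ 0.119 in
P − Ia = 8.080 − 0.119 = 50356/6325 ≈ 7.961 in (> 0, runoff occurs)
Runoff Q = (P−Ia)²/(P−Ia+S) = (7.961)²/(7.961+0.593) = 1267863368/171110225 ≈ 7.410 in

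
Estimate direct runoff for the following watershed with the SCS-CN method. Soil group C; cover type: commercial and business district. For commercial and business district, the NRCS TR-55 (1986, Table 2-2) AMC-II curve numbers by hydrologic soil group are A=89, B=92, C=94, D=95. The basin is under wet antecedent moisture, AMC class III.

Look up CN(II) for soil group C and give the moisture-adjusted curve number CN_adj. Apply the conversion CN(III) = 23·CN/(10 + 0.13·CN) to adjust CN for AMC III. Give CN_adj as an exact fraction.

CN_adj = 108100/1111 ≈ 97.300

NRCS table: commercial and business district, soil group C → CN(II) = 94
CN(III) from CN(II)=94: (23·94)/(10 + 0.13·94) = 108100/1111 ≈ 97.300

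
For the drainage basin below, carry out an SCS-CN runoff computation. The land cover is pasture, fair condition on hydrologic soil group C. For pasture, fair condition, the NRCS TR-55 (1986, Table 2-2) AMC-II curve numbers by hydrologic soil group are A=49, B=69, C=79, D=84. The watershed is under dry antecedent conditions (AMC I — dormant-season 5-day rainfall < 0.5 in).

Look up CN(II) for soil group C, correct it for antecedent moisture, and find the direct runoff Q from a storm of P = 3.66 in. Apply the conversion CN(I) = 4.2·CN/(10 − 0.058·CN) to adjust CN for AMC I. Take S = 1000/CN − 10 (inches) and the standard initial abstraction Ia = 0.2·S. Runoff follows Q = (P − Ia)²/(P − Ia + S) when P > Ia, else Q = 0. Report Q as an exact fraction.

NRCS table: pasture, fair condition, soil group C → CN(II) = 79
CN(I) from CN(II)=79: (4.2·79)/(10 − 0.058·79) = 7900/129 ≈ 61.240
Retention S: 1000/CN − 10 with CN=61.240 → S = 500/79 ≈ 6.329 in
Ia = 0.2S: 0.2·6.329 = 1.266 in (exactly 100/79)
Since P=3.660 > Ia=1.266: effective rainfall P−Ia = 9457/3950 in
Q = (9457/3950)²/((9457/3950) + 500/79) = (89434849/15602500)/(34457/3950) = 89434849/136105150 in ≈ 0.657 in

Q = 89434849/136105150 in ≈ 0.657 in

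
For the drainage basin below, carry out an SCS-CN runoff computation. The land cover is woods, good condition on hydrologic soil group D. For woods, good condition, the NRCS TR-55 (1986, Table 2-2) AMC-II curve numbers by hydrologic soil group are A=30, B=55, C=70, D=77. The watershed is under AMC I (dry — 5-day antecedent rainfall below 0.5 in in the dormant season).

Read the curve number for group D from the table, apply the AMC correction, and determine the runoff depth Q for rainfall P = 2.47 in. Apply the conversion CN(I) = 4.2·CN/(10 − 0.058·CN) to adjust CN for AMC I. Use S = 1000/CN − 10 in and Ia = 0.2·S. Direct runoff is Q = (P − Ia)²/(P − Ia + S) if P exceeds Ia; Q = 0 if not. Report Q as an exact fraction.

NRCS table: woods, good condition, soil group D → CN(II) = 77
Adjust CN=77 to AMC I: 4.2·77/(10 − 0.058·77) → (1617/5) ÷ (2767/500) = 161700/2767 ≈ 58.439
Max retention: S = 1000/(161700/2767) − 10 = 11500/1617 in (≈ 7.112 in)
Initial abstraction Ia = S/5 = (11500/1617)/5 = 2300/1617 ≈ 1.422 in
P − Ia = 2.470 − 1.422 = 169399/161700 ≈ 1.048 in (> 0, runoff occurs)
Q: (169399/161700)² ÷ (1319399/161700) = 28696021201/213346818300 in (≈ 0.135 in)

Q = 28696021201/213346818300 in ≈ 0.135 in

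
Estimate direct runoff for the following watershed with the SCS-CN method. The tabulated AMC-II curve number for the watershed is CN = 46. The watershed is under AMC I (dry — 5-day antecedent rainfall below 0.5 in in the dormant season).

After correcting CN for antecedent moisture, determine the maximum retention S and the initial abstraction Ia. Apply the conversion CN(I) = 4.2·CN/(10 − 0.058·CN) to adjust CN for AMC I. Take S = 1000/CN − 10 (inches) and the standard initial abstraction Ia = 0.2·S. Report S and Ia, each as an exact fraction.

S = 4500/161 in ≈ 27.950 in; Ia = 900/161 in ≈ 5.590 in

CN(I) from CN(II)=46: (4.2·46)/(10 − 0.058·46) = 16100/611 ≈ 26.350
S = 1000/(16100/611) − 10 = 4500/161 in ≈ 27.950 in
Ia = 0.2S: 0.2·27.950 = 5.590 in (exactly 900/161)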